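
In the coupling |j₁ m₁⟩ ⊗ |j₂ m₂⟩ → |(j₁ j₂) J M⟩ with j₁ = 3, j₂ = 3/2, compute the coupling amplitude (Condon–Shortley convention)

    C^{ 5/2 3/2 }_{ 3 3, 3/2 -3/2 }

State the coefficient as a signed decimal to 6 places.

+√(9/28) ≈ +0.566947

√[6·2!4!1!/8! · 6!0!0!3!4!1!] = √(5184/7)
  +(−1)^0/∏(0,2,0,0,4,1)! = 1/48  (running 1/48)
⟨..|..⟩ = √(5184/7)·(1/48) = +0.566947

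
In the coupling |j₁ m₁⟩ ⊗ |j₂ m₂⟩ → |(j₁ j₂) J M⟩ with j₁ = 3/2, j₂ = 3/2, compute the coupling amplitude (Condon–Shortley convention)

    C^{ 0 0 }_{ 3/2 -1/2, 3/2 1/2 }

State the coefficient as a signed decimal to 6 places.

+√(1/4) ≈ +0.500000

j₁+j₂−J=3  J+j₁−j₂=0  J−j₁+j₂=0  j₁+j₂+J+1=4
(j₁±m₁, j₂±m₂, J±M) = (1,2,2,1,0,0)
P² = 1
sum k=2..2:
  [2] +1/2 = 1/2
S = 1/2
C² = P²·S² = 1/4 ; C = +0.500000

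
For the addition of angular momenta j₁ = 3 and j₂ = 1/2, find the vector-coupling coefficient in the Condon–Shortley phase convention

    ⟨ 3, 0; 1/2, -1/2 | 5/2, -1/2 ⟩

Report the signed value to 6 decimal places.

+√(3/7) ≈ +0.654654

√[6·1!5!0!/7! · 3!3!0!1!2!3!] = √(432/7)
  +(−1)^0/∏(0,1,3,0,2,0)! = 1/12  (running 1/12)
⟨..|..⟩ = √(432/7)·(1/12) = +0.654654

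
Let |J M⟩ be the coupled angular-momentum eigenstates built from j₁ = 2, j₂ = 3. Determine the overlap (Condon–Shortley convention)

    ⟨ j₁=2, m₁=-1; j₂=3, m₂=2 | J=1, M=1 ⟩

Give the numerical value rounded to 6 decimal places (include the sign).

j₁+j₂−J=4  J+j₁−j₂=0  J−j₁+j₂=2  j₁+j₂+J+1=7
(j₁±m₁, j₂±m₂, J±M) = (1,3,5,1,2,0)
P² = 288/7
sum k=3..3:
  [3] −1/12 = -1/12
S = -1/12
C² = P²·S² = 2/7 ; C = -0.534522

-0.534522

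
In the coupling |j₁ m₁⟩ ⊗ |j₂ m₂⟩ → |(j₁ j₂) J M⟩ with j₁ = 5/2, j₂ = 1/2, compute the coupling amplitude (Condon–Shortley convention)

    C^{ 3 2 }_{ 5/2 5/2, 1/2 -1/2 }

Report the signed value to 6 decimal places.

√[7·0!5!1!/7! · 5!0!0!1!5!1!] = √(2400)
  +(−1)^0/∏(0,0,0,0,5,1)! = 1/120  (running 1/120)
⟨..|..⟩ = √(2400)·(1/120) = +0.408248

+√(1/6) ≈ +0.408248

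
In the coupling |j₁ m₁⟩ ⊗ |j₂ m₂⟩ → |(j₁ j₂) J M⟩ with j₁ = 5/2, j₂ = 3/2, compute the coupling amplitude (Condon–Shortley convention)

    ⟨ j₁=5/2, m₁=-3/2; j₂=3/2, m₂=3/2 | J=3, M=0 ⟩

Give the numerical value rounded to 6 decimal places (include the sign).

−√(3/10) ≈ -0.547723

triangle: 1!·4!·2!/8! = 48/40320
(j±m)!: 1!·4!·3!·0!·3!·3! = 5184
prefactor² = (2J+1)·Δ·N² = 216/5
  k=1: −1/(1!·0!·3!·2!·1!·0!) = -1/12
Σ = -1/12  ⇒  CG² = 216/5·(-1/12)² = 3/10
CG = −√(3/10) = -0.547723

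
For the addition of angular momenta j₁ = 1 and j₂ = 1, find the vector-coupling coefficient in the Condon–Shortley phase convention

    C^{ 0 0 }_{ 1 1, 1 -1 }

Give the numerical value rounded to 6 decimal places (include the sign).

triangle: 2!·0!·0!/3! = 2/6
(j±m)!: 2!·0!·0!·2!·0!·0! = 4
prefactor² = (2J+1)·Δ·N² = 4/3
  k=0: +1/(0!·2!·0!·0!·0!·0!) = 1/2
Σ = 1/2  ⇒  CG² = 4/3·1/2² = 1/3
CG = +√(1/3) = +0.577350

+0.577350  (= +√(1/3))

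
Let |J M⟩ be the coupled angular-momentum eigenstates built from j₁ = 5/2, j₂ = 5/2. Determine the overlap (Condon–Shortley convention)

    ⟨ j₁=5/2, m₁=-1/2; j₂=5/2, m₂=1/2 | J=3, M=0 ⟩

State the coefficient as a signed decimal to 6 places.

−√(4/45) = -0.298142

√[7·2!3!3!/9! · 2!3!3!2!3!3!] = √(36/5)
  +(−1)^0/∏(0,2,3,3,0,0)! = 1/72  (running 1/72)
  +(−1)^1/∏(1,1,2,2,1,1)! = -1/4  (running -17/72)
  +(−1)^2/∏(2,0,1,1,2,2)! = 1/8  (running -1/9)
⟨..|..⟩ = √(36/5)·(-1/9) = -0.298142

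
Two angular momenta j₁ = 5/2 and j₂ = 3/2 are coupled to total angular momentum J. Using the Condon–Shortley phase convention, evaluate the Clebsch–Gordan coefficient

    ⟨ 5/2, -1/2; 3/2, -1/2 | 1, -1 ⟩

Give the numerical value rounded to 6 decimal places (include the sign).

j₁+j₂−J=3  J+j₁−j₂=2  J−j₁+j₂=0  j₁+j₂+J+1=6
(j₁±m₁, j₂±m₂, J±M) = (2,3,1,2,0,2)
P² = 12/5
sum k=1..1:
  [1] −1/4 = -1/4
S = -1/4
C² = P²·S² = 3/20 ; C = -0.387298

-0.387298  (= −√(3/20))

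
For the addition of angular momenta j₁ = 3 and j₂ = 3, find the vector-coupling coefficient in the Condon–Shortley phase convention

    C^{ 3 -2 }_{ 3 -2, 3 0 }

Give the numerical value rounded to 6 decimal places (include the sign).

+√(1/6) = +0.408248

√[7·3!3!3!/10! · 1!5!3!3!1!5!] = √(216)
  +(−1)^2/∏(2,1,3,1,0,2)! = 1/24  (running 1/24)
  +(−1)^3/∏(3,0,2,0,1,3)! = -1/72  (running 1/36)
⟨..|..⟩ = √(216)·(1/36) = +0.408248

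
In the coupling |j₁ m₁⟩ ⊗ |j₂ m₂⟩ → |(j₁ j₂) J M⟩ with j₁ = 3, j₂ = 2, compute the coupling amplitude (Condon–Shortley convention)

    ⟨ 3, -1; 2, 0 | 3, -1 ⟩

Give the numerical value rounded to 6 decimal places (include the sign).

√[7·2!4!2!/9! · 2!4!2!2!2!4!] = √(256/15)
  +(−1)^0/∏(0,2,4,2,0,0)! = 1/96  (running 1/96)
  +(−1)^1/∏(1,1,3,1,1,1)! = -1/6  (running -5/32)
  +(−1)^2/∏(2,0,2,0,2,2)! = 1/16  (running -3/32)
⟨..|..⟩ = √(256/15)·(-3/32) = -0.387298

-0.387298  (= −√(3/20))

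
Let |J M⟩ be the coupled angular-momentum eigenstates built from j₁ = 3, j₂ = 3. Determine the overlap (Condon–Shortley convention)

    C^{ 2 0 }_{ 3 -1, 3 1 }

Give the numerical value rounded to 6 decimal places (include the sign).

j₁+j₂−J=4  J+j₁−j₂=2  J−j₁+j₂=2  j₁+j₂+J+1=9
(j₁±m₁, j₂±m₂, J±M) = (2,4,4,2,2,2)
P² = 256/21
sum k=2..4:
  [2] +1/16 = 1/16
  [3] −1/6 = -1/6
  [4] +1/96 = 1/96
S = -3/32
C² = P²·S² = 3/28 ; C = -0.327327

−√(3/28) = -0.327327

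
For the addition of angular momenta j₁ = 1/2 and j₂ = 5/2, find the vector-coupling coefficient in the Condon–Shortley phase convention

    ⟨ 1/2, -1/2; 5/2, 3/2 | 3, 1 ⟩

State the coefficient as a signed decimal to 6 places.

triangle: 0!×1!×5!/7! = 120/5040
(j±m)!: 0!×1!×4!×1!×4!×2! = 1152
prefactor² = (2J+1)×Δ×N² = 192
  k=0: +1/(0!×0!×1!×4!×0!×1!) = 1/24
Σ = 1/24  ⇒  CG² = 192×1/24² = 1/3
CG = +√(1/3) = +0.577350

+0.577350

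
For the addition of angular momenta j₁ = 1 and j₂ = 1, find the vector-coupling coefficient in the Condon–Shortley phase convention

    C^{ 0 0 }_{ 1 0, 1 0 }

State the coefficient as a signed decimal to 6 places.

triangle: 2!*0!*0!/3! = 2/6
(j±m)!: 1!*1!*1!*1!*0!*0! = 1
prefactor² = (2J+1)*Δ*N² = 1/3
  k=1: −1/(1!*1!*0!*0!*0!*0!) = -1
Σ = -1  ⇒  CG² = 1/3*(-1)² = 1/3
CG = −√(1/3) = -0.577350

−√(1/3) = -0.577350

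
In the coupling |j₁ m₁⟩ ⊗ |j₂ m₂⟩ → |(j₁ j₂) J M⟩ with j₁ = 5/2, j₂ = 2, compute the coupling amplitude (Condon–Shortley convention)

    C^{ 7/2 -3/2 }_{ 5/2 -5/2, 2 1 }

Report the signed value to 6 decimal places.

−√(5/21) ≈ -0.487950

triangle: 1!×4!×3!/9! = 144/362880
(j±m)!: 0!×5!×3!×1!×2!×5! = 172800
prefactor² = (2J+1)×Δ×N² = 3840/7
  k=1: −1/(1!×0!×4!×2!×0!×1!) = -1/48
Σ = -1/48  ⇒  CG² = 3840/7×(-1/48)² = 5/21
CG = −√(5/21) = -0.487950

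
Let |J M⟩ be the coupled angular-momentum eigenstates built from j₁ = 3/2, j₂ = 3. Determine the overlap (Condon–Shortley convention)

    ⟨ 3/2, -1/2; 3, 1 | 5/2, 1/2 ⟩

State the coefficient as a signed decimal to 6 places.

√[6·2!1!4!/8! · 1!2!4!2!3!2!] = √(288/35)
  +(−1)^1/∏(1,1,1,3,0,1)! = -1/6  (running -1/6)
  +(−1)^2/∏(2,0,0,2,1,2)! = 1/8  (running -1/24)
⟨..|..⟩ = √(288/35)·(-1/24) = -0.119523

-0.119523  (= −√(1/70))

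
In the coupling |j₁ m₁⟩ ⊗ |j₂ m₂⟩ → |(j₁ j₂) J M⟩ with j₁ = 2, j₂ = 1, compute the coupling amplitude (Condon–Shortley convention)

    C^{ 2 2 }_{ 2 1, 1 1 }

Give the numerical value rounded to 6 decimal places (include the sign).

−√(1/3) = -0.577350

√[5·1!3!1!/6! · 3!1!2!0!4!0!] = √(12)
  +(−1)^1/∏(1,0,0,1,3,0)! = -1/6  (running -1/6)
⟨..|..⟩ = √(12)·(-1/6) = -0.577350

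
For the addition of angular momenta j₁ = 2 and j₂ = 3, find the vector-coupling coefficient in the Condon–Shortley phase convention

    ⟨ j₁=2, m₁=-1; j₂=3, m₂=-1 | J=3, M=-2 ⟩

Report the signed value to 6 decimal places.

√[7·2!2!4!/9! · 1!3!2!4!1!5!] = √(64)
  +(−1)^1/∏(1,1,2,1,0,3)! = -1/12  (running -1/12)
  +(−1)^2/∏(2,0,1,0,1,4)! = 1/48  (running -1/16)
⟨..|..⟩ = √(64)·(-1/16) = -0.500000

-0.500000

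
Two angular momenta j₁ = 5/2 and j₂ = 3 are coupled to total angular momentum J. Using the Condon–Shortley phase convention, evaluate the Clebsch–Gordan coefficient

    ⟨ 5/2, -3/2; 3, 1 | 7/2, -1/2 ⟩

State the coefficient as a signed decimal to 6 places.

+√(8/63) ≈ +0.356348

j₁+j₂−J=2  J+j₁−j₂=3  J−j₁+j₂=4  j₁+j₂+J+1=10
(j₁±m₁, j₂±m₂, J±M) = (1,4,4,2,3,4)
P² = 18432/175
sum k=1..2:
  [1] −1/36 = -1/36
  [2] +1/16 = 1/16
S = 5/144
C² = P²·S² = 8/63 ; C = +0.356348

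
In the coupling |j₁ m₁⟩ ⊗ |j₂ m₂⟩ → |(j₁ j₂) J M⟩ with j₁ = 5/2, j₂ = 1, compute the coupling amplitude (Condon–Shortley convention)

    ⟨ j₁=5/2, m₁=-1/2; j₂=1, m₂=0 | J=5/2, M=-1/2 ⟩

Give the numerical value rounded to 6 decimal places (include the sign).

triangle: 1!*4!*1!/7! = 24/5040
(j±m)!: 2!*3!*1!*1!*2!*3! = 144
prefactor² = (2J+1)*Δ*N² = 144/35
  k=0: +1/(0!*1!*3!*1!*1!*0!) = 1/6
  k=1: −1/(1!*0!*2!*0!*2!*1!) = -1/4
Σ = -1/12  ⇒  CG² = 144/35*(-1/12)² = 1/35
CG = −√(1/35) = -0.169031

−√(1/35) ≈ -0.169031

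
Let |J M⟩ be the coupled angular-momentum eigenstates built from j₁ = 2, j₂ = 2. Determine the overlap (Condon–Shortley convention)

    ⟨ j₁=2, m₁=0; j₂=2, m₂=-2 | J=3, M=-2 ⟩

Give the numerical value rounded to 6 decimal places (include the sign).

j₁+j₂−J=1  J+j₁−j₂=3  J−j₁+j₂=3  j₁+j₂+J+1=8
(j₁±m₁, j₂±m₂, J±M) = (2,2,0,4,1,5)
P² = 72
sum k=0..0:
  [0] +1/12 = 1/12
S = 1/12
C² = P²·S² = 1/2 ; C = +0.707107

+0.707107  (= +√(1/2))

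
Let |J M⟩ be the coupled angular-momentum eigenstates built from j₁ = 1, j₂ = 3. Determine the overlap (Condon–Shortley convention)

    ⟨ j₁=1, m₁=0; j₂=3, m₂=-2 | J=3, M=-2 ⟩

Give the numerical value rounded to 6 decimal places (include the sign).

+0.577350

j₁+j₂−J=1  J+j₁−j₂=1  J−j₁+j₂=5  j₁+j₂+J+1=8
(j₁±m₁, j₂±m₂, J±M) = (1,1,1,5,1,5)
P² = 300
sum k=0..1:
  [0] +1/24 = 1/24
  [1] −1/120 = -1/120
S = 1/30
C² = P²·S² = 1/3 ; C = +0.577350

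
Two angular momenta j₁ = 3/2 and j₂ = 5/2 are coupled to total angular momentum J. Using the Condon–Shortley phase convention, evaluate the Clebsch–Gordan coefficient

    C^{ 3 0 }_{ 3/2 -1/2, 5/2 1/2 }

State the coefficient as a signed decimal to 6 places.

j₁+j₂−J=1  J+j₁−j₂=2  J−j₁+j₂=4  j₁+j₂+J+1=8
(j₁±m₁, j₂±m₂, J±M) = (1,2,3,2,3,3)
P² = 36/5
sum k=0..1:
  [0] +1/12 = 1/12
  [1] −1/4 = -1/4
S = -1/6
C² = P²·S² = 1/5 ; C = -0.447214

−√(1/5) = -0.447214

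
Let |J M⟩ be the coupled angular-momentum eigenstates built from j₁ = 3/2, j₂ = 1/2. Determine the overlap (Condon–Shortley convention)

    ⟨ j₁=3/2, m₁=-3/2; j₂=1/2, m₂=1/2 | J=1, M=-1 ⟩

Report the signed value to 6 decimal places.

√[3·1!2!0!/4! · 0!3!1!0!0!2!] = √(3)
  +(−1)^1/∏(1,0,2,0,0,0)! = -1/2  (running -1/2)
⟨..|..⟩ = √(3)·(-1/2) = -0.866025

−√(3/4) ≈ -0.866025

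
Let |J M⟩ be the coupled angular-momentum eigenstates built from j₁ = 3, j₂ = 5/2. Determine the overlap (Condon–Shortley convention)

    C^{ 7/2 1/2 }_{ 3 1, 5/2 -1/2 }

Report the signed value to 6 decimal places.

-0.125988  (= −√(1/63))

triangle: 2!×4!×3!/10! = 288/3628800
(j±m)!: 4!×2!×2!×3!×4!×3! = 82944
prefactor² = (2J+1)×Δ×N² = 9216/175
  k=0: +1/(0!×2!×2!×2!×2!×1!) = 1/16
  k=1: −1/(1!×1!×1!×1!×3!×2!) = -1/12
  k=2: +1/(2!×0!×0!×0!×4!×3!) = 1/288
Σ = -5/288  ⇒  CG² = 9216/175×(-5/288)² = 1/63
CG = −√(1/63) = -0.125988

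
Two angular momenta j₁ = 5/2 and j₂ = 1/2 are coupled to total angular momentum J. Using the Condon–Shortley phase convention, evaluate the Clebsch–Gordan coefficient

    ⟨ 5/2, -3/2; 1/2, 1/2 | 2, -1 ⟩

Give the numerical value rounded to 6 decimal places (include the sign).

triangle: 1!·4!·0!/6! = 24/720
(j±m)!: 1!·4!·1!·0!·1!·3! = 144
prefactor² = (2J+1)·Δ·N² = 24
  k=1: −1/(1!·0!·3!·0!·1!·0!) = -1/6
Σ = -1/6  ⇒  CG² = 24·(-1/6)² = 2/3
CG = −√(2/3) = -0.816497

-0.816497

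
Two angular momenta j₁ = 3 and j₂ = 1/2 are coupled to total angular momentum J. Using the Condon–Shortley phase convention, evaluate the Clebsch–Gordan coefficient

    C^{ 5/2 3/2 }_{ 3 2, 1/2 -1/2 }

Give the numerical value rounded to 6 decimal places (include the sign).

+√(5/7) ≈ +0.845154

j₁+j₂−J=1  J+j₁−j₂=5  J−j₁+j₂=0  j₁+j₂+J+1=7
(j₁±m₁, j₂±m₂, J±M) = (5,1,0,1,4,1)
P² = 2880/7
sum k=0..0:
  [0] +1/24 = 1/24
S = 1/24
C² = P²·S² = 5/7 ; C = +0.845154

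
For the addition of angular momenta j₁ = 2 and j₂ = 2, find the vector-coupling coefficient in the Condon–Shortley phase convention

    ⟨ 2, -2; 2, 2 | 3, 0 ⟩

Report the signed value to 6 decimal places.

−√(1/10) = -0.316228

triangle: 1!·3!·3!/8! = 36/40320
(j±m)!: 0!·4!·4!·0!·3!·3! = 20736
prefactor² = (2J+1)·Δ·N² = 648/5
  k=1: −1/(1!·0!·3!·3!·0!·0!) = -1/36
Σ = -1/36  ⇒  CG² = 648/5·(-1/36)² = 1/10
CG = −√(1/10) = -0.316228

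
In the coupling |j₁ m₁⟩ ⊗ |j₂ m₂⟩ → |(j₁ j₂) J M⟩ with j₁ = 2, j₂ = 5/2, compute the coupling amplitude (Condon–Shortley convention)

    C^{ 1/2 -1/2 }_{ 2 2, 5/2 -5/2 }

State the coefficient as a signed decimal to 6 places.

j₁+j₂−J=4  J+j₁−j₂=0  J−j₁+j₂=1  j₁+j₂+J+1=6
(j₁±m₁, j₂±m₂, J±M) = (4,0,0,5,0,1)
P² = 192
sum k=0..0:
  [0] +1/24 = 1/24
S = 1/24
C² = P²·S² = 1/3 ; C = +0.577350

+√(1/3) ≈ +0.577350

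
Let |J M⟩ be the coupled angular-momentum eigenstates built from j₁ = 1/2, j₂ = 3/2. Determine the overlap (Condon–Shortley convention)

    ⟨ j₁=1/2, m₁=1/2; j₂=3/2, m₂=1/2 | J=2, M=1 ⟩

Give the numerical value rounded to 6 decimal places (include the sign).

√[5·0!1!3!/5! · 1!0!2!1!3!1!] = √(3)
  +(−1)^0/∏(0,0,0,2,1,1)! = 1/2  (running 1/2)
⟨..|..⟩ = √(3)·(1/2) = +0.866025

+0.866025  (= +√(3/4))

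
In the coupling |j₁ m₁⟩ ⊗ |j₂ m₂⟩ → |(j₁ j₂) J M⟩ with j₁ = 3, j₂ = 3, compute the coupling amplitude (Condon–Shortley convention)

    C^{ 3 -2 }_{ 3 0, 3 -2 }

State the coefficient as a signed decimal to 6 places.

√[7·3!3!3!/10! · 3!3!1!5!1!5!] = √(216)
  +(−1)^0/∏(0,3,3,1,0,2)! = 1/72  (running 1/72)
  +(−1)^1/∏(1,2,2,0,1,3)! = -1/24  (running -1/36)
⟨..|..⟩ = √(216)·(-1/36) = -0.408248

-0.408248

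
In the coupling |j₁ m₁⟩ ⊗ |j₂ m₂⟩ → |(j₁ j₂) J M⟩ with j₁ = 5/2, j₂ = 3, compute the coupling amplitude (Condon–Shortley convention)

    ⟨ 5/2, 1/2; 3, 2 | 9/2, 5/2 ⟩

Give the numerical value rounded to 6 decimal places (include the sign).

triangle: 1!*4!*5!/11! = 2880/39916800
(j±m)!: 3!*2!*5!*1!*7!*2! = 14515200
prefactor² = (2J+1)*Δ*N² = 115200/11
  k=0: +1/(0!*1!*2!*5!*2!*0!) = 1/480
  k=1: −1/(1!*0!*1!*4!*3!*1!) = -1/144
Σ = -7/1440  ⇒  CG² = 115200/11*(-7/1440)² = 49/198
CG = −√(49/198) = -0.497468

−√(49/198) ≈ -0.497468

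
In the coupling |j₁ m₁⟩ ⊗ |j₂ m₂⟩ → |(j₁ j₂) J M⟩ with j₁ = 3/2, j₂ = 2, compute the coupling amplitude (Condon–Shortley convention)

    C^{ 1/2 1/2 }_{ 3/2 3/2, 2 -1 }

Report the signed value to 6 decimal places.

+0.316228

j₁+j₂−J=3  J+j₁−j₂=0  J−j₁+j₂=1  j₁+j₂+J+1=5
(j₁±m₁, j₂±m₂, J±M) = (3,0,1,3,1,0)
P² = 18/5
sum k=0..0:
  [0] +1/6 = 1/6
S = 1/6
C² = P²·S² = 1/10 ; C = +0.316228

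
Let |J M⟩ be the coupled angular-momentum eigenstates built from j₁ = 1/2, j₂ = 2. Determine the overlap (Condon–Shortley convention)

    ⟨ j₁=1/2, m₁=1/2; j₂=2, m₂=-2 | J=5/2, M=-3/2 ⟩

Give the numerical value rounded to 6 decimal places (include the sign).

√[6·0!1!4!/6! · 1!0!0!4!1!4!] = √(576/5)
  +(−1)^0/∏(0,0,0,0,1,4)! = 1/24  (running 1/24)
⟨..|..⟩ = √(576/5)·(1/24) = +0.447214

+√(1/5) = +0.447214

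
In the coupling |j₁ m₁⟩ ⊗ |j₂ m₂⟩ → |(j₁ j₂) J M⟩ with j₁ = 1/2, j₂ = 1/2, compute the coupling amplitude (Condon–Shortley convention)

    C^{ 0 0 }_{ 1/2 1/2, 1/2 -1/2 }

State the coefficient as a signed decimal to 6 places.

triangle: 1!×0!×0!/2! = 1/2
(j±m)!: 1!×0!×0!×1!×0!×0! = 1
prefactor² = (2J+1)×Δ×N² = 1/2
  k=0: +1/(0!×1!×0!×0!×0!×0!) = 1
Σ = 1  ⇒  CG² = 1/2×1² = 1/2
CG = +√(1/2) = +0.707107

+√(1/2) ≈ +0.707107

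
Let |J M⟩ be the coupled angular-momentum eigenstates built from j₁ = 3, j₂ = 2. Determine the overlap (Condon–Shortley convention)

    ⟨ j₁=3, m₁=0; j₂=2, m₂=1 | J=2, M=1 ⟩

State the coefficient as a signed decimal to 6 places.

+√(2/7) = +0.534522

√[5·3!3!1!/8! · 3!3!3!1!3!1!] = √(81/14)
  +(−1)^2/∏(2,1,1,1,2,0)! = 1/4  (running 1/4)
  +(−1)^3/∏(3,0,0,0,3,1)! = -1/36  (running 2/9)
⟨..|..⟩ = √(81/14)·(2/9) = +0.534522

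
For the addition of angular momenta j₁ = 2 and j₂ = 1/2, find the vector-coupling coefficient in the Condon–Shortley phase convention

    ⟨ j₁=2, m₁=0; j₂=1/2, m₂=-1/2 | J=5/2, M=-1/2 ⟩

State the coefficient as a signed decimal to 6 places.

+0.774597  (= +√(3/5))

j₁+j₂−J=0  J+j₁−j₂=4  J−j₁+j₂=1  j₁+j₂+J+1=6
(j₁±m₁, j₂±m₂, J±M) = (2,2,0,1,2,3)
P² = 48/5
sum k=0..0:
  [0] +1/4 = 1/4
S = 1/4
C² = P²·S² = 3/5 ; C = +0.774597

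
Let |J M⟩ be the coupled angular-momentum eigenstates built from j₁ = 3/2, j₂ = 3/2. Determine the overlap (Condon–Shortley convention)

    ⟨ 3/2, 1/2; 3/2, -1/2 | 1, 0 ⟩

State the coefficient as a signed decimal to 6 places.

triangle: 2!*1!*1!/5! = 2/120
(j±m)!: 2!*1!*1!*2!*1!*1! = 4
prefactor² = (2J+1)*Δ*N² = 1/5
  k=0: +1/(0!*2!*1!*1!*0!*0!) = 1/2
  k=1: −1/(1!*1!*0!*0!*1!*1!) = -1
Σ = -1/2  ⇒  CG² = 1/5*(-1/2)² = 1/20
CG = −√(1/20) = -0.223607

−√(1/20) ≈ -0.223607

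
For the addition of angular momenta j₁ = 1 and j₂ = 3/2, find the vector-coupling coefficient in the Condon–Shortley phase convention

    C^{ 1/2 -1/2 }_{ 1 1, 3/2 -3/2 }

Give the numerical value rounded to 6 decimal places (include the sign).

j₁+j₂−J=2  J+j₁−j₂=0  J−j₁+j₂=1  j₁+j₂+J+1=4
(j₁±m₁, j₂±m₂, J±M) = (2,0,0,3,0,1)
P² = 2
sum k=0..0:
  [0] +1/2 = 1/2
S = 1/2
C² = P²·S² = 1/2 ; C = +0.707107

+0.707107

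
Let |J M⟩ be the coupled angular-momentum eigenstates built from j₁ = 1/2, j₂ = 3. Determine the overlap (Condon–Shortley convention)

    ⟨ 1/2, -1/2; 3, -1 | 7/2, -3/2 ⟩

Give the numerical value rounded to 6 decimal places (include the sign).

+0.845154

j₁+j₂−J=0  J+j₁−j₂=1  J−j₁+j₂=6  j₁+j₂+J+1=8
(j₁±m₁, j₂±m₂, J±M) = (0,1,2,4,2,5)
P² = 11520/7
sum k=0..0:
  [0] +1/48 = 1/48
S = 1/48
C² = P²·S² = 5/7 ; C = +0.845154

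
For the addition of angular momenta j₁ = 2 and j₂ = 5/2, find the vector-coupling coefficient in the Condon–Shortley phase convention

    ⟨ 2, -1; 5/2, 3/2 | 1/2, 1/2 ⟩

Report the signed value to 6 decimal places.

j₁+j₂−J=4  J+j₁−j₂=0  J−j₁+j₂=1  j₁+j₂+J+1=6
(j₁±m₁, j₂±m₂, J±M) = (1,3,4,1,1,0)
P² = 48/5
sum k=3..3:
  [3] −1/6 = -1/6
S = -1/6
C² = P²·S² = 4/15 ; C = -0.516398

−√(4/15) ≈ -0.516398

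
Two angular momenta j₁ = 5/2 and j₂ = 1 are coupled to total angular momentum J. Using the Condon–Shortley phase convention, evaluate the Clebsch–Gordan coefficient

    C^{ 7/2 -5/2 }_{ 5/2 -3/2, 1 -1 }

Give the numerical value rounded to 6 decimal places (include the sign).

+0.845154

j₁+j₂−J=0  J+j₁−j₂=5  J−j₁+j₂=2  j₁+j₂+J+1=8
(j₁±m₁, j₂±m₂, J±M) = (1,4,0,2,1,6)
P² = 11520/7
sum k=0..0:
  [0] +1/48 = 1/48
S = 1/48
C² = P²·S² = 5/7 ; C = +0.845154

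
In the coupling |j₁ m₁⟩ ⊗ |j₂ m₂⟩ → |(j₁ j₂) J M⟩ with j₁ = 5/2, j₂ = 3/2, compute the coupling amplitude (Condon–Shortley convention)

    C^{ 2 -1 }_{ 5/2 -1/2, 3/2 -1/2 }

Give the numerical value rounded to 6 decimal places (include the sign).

j₁+j₂−J=2  J+j₁−j₂=3  J−j₁+j₂=1  j₁+j₂+J+1=7
(j₁±m₁, j₂±m₂, J±M) = (2,3,1,2,1,3)
P² = 12/7
sum k=0..1:
  [0] +1/12 = 1/12
  [1] −1/2 = -1/2
S = -5/12
C² = P²·S² = 25/84 ; C = -0.545545

−√(25/84) = -0.545545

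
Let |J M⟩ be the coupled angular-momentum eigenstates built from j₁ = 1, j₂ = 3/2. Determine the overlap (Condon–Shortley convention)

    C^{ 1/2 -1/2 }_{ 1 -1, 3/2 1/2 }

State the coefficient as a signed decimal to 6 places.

√[2·2!0!1!/4! · 0!2!2!1!0!1!] = √(2/3)
  +(−1)^2/∏(2,0,0,0,0,1)! = 1/2  (running 1/2)
⟨..|..⟩ = √(2/3)·(1/2) = +0.408248

+√(1/6) = +0.408248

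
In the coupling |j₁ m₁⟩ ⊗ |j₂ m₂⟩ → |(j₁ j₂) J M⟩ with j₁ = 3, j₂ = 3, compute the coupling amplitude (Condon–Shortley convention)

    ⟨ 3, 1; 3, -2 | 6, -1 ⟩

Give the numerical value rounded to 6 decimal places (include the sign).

j₁+j₂−J=0  J+j₁−j₂=6  J−j₁+j₂=6  j₁+j₂+J+1=13
(j₁±m₁, j₂±m₂, J±M) = (4,2,1,5,5,7)
P² = 41472000/11
sum k=0..0:
  [0] +1/5760 = 1/5760
S = 1/5760
C² = P²·S² = 5/44 ; C = +0.337100

+0.337100  (= +√(5/44))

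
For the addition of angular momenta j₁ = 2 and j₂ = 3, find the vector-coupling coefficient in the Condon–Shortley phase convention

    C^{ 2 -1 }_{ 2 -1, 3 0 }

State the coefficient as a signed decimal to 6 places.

+√(2/7) = +0.534522

j₁+j₂−J=3  J+j₁−j₂=1  J−j₁+j₂=3  j₁+j₂+J+1=8
(j₁±m₁, j₂±m₂, J±M) = (1,3,3,3,1,3)
P² = 81/14
sum k=2..3:
  [2] +1/4 = 1/4
  [3] −1/36 = -1/36
S = 2/9
C² = P²·S² = 2/7 ; C = +0.534522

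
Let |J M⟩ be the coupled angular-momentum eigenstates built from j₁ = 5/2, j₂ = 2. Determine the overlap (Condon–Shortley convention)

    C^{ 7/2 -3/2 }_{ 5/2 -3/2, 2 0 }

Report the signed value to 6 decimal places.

-0.534522

triangle: 1!·4!·3!/9! = 144/362880
(j±m)!: 1!·4!·2!·2!·2!·5! = 23040
prefactor² = (2J+1)·Δ·N² = 512/7
  k=0: +1/(0!·1!·4!·2!·0!·1!) = 1/48
  k=1: −1/(1!·0!·3!·1!·1!·2!) = -1/12
Σ = -1/16  ⇒  CG² = 512/7·(-1/16)² = 2/7
CG = −√(2/7) = -0.534522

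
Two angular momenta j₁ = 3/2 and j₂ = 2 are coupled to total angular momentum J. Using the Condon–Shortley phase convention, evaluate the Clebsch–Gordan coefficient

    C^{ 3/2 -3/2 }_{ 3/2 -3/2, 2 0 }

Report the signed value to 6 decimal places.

+√(1/5) = +0.447214

j₁+j₂−J=2  J+j₁−j₂=1  J−j₁+j₂=2  j₁+j₂+J+1=6
(j₁±m₁, j₂±m₂, J±M) = (0,3,2,2,0,3)
P² = 16/5
sum k=2..2:
  [2] +1/4 = 1/4
S = 1/4
C² = P²·S² = 1/5 ; C = +0.447214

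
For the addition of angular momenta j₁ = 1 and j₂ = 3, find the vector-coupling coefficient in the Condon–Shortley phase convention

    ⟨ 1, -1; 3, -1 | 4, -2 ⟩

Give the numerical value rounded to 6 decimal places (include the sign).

+√(15/28) ≈ +0.731925

j₁+j₂−J=0  J+j₁−j₂=2  J−j₁+j₂=6  j₁+j₂+J+1=9
(j₁±m₁, j₂±m₂, J±M) = (0,2,2,4,2,6)
P² = 34560/7
sum k=0..0:
  [0] +1/96 = 1/96
S = 1/96
C² = P²·S² = 15/28 ; C = +0.731925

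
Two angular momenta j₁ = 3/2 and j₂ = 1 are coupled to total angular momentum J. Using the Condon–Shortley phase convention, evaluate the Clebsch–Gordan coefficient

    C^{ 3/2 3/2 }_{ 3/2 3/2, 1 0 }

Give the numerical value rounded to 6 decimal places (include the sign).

+√(3/5) = +0.774597

triangle: 1!·2!·1!/5! = 2/120
(j±m)!: 3!·0!·1!·1!·3!·0! = 36
prefactor² = (2J+1)·Δ·N² = 12/5
  k=0: +1/(0!·1!·0!·1!·2!·0!) = 1/2
Σ = 1/2  ⇒  CG² = 12/5·1/2² = 3/5
CG = +√(3/5) = +0.774597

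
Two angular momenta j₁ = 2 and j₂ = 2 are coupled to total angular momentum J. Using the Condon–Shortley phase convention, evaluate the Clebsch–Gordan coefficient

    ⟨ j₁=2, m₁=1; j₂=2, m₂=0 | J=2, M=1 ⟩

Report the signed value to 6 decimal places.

triangle: 2!*2!*2!/7! = 8/5040
(j±m)!: 3!*1!*2!*2!*3!*1! = 144
prefactor² = (2J+1)*Δ*N² = 8/7
  k=0: +1/(0!*2!*1!*2!*1!*0!) = 1/4
  k=1: −1/(1!*1!*0!*1!*2!*1!) = -1/2
Σ = -1/4  ⇒  CG² = 8/7*(-1/4)² = 1/14
CG = −√(1/14) = -0.267261

−√(1/14) = -0.267261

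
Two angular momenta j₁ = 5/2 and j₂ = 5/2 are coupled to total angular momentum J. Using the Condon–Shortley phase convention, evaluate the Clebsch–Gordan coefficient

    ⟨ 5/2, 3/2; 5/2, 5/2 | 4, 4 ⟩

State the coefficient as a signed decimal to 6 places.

−√(1/2) = -0.707107

j₁+j₂−J=1  J+j₁−j₂=4  J−j₁+j₂=4  j₁+j₂+J+1=10
(j₁±m₁, j₂±m₂, J±M) = (4,1,5,0,8,0)
P² = 165888
sum k=1..1:
  [1] −1/576 = -1/576
S = -1/576
C² = P²·S² = 1/2 ; C = -0.707107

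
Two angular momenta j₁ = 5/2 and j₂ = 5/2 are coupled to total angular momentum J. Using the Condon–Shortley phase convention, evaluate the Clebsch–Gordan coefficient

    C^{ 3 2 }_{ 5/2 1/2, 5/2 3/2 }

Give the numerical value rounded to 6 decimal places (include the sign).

-0.288675  (= −√(1/12))

j₁+j₂−J=2  J+j₁−j₂=3  J−j₁+j₂=3  j₁+j₂+J+1=9
(j₁±m₁, j₂±m₂, J±M) = (3,2,4,1,5,1)
P² = 48
sum k=1..2:
  [1] −1/12 = -1/12
  [2] +1/24 = 1/24
S = -1/24
C² = P²·S² = 1/12 ; C = -0.288675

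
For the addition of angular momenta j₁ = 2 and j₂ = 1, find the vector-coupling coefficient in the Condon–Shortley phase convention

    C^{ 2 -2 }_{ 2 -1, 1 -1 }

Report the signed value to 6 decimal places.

j₁+j₂−J=1  J+j₁−j₂=3  J−j₁+j₂=1  j₁+j₂+J+1=6
(j₁±m₁, j₂±m₂, J±M) = (1,3,0,2,0,4)
P² = 12
sum k=0..0:
  [0] +1/6 = 1/6
S = 1/6
C² = P²·S² = 1/3 ; C = +0.577350

+0.577350  (= +√(1/3))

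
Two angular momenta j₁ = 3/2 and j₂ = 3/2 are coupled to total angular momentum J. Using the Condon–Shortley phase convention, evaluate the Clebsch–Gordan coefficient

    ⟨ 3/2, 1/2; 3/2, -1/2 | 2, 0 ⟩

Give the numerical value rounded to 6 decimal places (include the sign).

triangle: 1!×2!×2!/6! = 4/720
(j±m)!: 2!×1!×1!×2!×2!×2! = 16
prefactor² = (2J+1)×Δ×N² = 4/9
  k=0: +1/(0!×1!×1!×1!×1!×1!) = 1
  k=1: −1/(1!×0!×0!×0!×2!×2!) = -1/4
Σ = 3/4  ⇒  CG² = 4/9×3/4² = 1/4
CG = +√(1/4) = +0.500000

+0.500000  (= +√(1/4))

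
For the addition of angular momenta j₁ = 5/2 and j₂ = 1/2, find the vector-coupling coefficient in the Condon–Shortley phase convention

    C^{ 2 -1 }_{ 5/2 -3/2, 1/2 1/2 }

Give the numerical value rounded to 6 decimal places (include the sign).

j₁+j₂−J=1  J+j₁−j₂=4  J−j₁+j₂=0  j₁+j₂+J+1=6
(j₁±m₁, j₂±m₂, J±M) = (1,4,1,0,1,3)
P² = 24
sum k=1..1:
  [1] −1/6 = -1/6
S = -1/6
C² = P²·S² = 2/3 ; C = -0.816497

−√(2/3) ≈ -0.816497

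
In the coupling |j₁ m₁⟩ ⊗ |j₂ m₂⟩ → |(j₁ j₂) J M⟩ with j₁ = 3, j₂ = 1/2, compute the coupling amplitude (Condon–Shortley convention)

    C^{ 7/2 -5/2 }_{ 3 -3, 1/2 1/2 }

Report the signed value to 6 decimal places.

+0.377964  (= +√(1/7))

j₁+j₂−J=0  J+j₁−j₂=6  J−j₁+j₂=1  j₁+j₂+J+1=8
(j₁±m₁, j₂±m₂, J±M) = (0,6,1,0,1,6)
P² = 518400/7
sum k=0..0:
  [0] +1/720 = 1/720
S = 1/720
C² = P²·S² = 1/7 ; C = +0.377964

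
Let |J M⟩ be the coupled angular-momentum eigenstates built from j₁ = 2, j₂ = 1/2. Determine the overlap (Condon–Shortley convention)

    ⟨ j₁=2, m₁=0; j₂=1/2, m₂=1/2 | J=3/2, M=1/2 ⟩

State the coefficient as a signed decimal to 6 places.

√[4·1!3!0!/5! · 2!2!1!0!2!1!] = √(8/5)
  +(−1)^1/∏(1,0,1,0,2,0)! = -1/2  (running -1/2)
⟨..|..⟩ = √(8/5)·(-1/2) = -0.632456

−√(2/5) ≈ -0.632456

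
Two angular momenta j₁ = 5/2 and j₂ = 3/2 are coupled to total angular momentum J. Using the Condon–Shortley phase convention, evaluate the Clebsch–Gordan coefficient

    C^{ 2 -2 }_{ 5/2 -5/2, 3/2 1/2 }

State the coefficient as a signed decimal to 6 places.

+0.690066

j₁+j₂−J=2  J+j₁−j₂=3  J−j₁+j₂=1  j₁+j₂+J+1=7
(j₁±m₁, j₂±m₂, J±M) = (0,5,2,1,0,4)
P² = 480/7
sum k=2..2:
  [2] +1/12 = 1/12
S = 1/12
C² = P²·S² = 10/21 ; C = +0.690066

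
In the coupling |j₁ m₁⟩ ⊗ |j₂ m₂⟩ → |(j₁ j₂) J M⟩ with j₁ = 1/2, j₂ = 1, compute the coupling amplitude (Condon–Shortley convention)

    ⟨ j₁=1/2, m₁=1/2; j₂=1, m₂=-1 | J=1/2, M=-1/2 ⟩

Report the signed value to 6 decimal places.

triangle: 1!*0!*1!/3! = 1/6
(j±m)!: 1!*0!*0!*2!*0!*1! = 2
prefactor² = (2J+1)*Δ*N² = 2/3
  k=0: +1/(0!*1!*0!*0!*0!*1!) = 1
Σ = 1  ⇒  CG² = 2/3*1² = 2/3
CG = +√(2/3) = +0.816497

+0.816497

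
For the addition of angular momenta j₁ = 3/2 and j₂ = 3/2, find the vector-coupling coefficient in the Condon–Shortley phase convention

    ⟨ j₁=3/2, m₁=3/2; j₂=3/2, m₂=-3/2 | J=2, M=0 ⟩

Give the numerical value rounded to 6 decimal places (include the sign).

j₁+j₂−J=1  J+j₁−j₂=2  J−j₁+j₂=2  j₁+j₂+J+1=6
(j₁±m₁, j₂±m₂, J±M) = (3,0,0,3,2,2)
P² = 4
sum k=0..0:
  [0] +1/4 = 1/4
S = 1/4
C² = P²·S² = 1/4 ; C = +0.500000

+0.500000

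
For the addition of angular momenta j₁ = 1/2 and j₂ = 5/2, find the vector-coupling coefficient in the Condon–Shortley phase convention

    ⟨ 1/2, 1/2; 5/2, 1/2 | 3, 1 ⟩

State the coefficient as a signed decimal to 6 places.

√[7·0!1!5!/7! · 1!0!3!2!4!2!] = √(96)
  +(−1)^0/∏(0,0,0,3,1,2)! = 1/12  (running 1/12)
⟨..|..⟩ = √(96)·(1/12) = +0.816497

+0.816497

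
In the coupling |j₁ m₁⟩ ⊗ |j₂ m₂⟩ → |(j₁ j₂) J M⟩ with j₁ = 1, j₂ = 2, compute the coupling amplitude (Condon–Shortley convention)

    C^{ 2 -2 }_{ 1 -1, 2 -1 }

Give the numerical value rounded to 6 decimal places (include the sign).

−√(1/3) ≈ -0.577350

triangle: 1!*1!*3!/6! = 6/720
(j±m)!: 0!*2!*1!*3!*0!*4! = 288
prefactor² = (2J+1)*Δ*N² = 12
  k=1: −1/(1!*0!*1!*0!*0!*3!) = -1/6
Σ = -1/6  ⇒  CG² = 12*(-1/6)² = 1/3
CG = −√(1/3) = -0.577350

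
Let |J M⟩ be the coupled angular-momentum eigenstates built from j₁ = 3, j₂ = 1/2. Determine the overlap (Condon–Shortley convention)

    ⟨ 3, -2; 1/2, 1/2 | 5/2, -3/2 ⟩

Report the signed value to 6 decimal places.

√[6·1!5!0!/7! · 1!5!1!0!1!4!] = √(2880/7)
  +(−1)^1/∏(1,0,4,0,1,0)! = -1/24  (running -1/24)
⟨..|..⟩ = √(2880/7)·(-1/24) = -0.845154

-0.845154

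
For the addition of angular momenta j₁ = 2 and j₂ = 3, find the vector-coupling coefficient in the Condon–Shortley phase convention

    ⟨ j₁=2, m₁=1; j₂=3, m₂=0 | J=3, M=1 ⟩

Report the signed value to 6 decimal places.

√[7·2!2!4!/9! · 3!1!3!3!4!2!] = √(96/5)
  +(−1)^0/∏(0,2,1,3,1,1)! = 1/12  (running 1/12)
  +(−1)^1/∏(1,1,0,2,2,2)! = -1/8  (running -1/24)
⟨..|..⟩ = √(96/5)·(-1/24) = -0.182574

-0.182574  (= −√(1/30))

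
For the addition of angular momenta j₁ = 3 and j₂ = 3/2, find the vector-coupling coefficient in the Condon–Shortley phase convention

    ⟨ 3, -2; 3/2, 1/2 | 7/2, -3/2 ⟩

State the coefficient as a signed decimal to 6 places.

−√(3/7) ≈ -0.654654

j₁+j₂−J=1  J+j₁−j₂=5  J−j₁+j₂=2  j₁+j₂+J+1=9
(j₁±m₁, j₂±m₂, J±M) = (1,5,2,1,2,5)
P² = 6400/21
sum k=0..1:
  [0] +1/240 = 1/240
  [1] −1/24 = -1/24
S = -3/80
C² = P²·S² = 3/7 ; C = -0.654654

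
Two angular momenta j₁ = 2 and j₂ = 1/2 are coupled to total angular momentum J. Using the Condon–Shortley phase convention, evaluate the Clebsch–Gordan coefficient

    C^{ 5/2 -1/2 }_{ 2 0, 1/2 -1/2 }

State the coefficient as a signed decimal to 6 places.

j₁+j₂−J=0  J+j₁−j₂=4  J−j₁+j₂=1  j₁+j₂+J+1=6
(j₁±m₁, j₂±m₂, J±M) = (2,2,0,1,2,3)
P² = 48/5
sum k=0..0:
  [0] +1/4 = 1/4
S = 1/4
C² = P²·S² = 3/5 ; C = +0.774597

+0.774597  (= +√(3/5))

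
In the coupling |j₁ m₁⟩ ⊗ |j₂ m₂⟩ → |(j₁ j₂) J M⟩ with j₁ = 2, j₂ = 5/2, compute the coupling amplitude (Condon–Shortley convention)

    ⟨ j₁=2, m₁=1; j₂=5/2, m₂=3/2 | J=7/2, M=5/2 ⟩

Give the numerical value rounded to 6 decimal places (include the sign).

−√(1/63) ≈ -0.125988

triangle: 1!*3!*4!/9! = 144/362880
(j±m)!: 3!*1!*4!*1!*6!*1! = 103680
prefactor² = (2J+1)*Δ*N² = 2304/7
  k=0: +1/(0!*1!*1!*4!*2!*0!) = 1/48
  k=1: −1/(1!*0!*0!*3!*3!*1!) = -1/36
Σ = -1/144  ⇒  CG² = 2304/7*(-1/144)² = 1/63
CG = −√(1/63) = -0.125988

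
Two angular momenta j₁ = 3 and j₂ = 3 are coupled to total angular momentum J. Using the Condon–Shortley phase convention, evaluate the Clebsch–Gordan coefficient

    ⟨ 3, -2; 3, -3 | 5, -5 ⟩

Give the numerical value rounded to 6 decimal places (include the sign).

+0.707107

√[11·1!5!5!/12! · 1!5!0!6!0!10!] = √(103680000)
  +(−1)^0/∏(0,1,5,0,0,5)! = 1/14400  (running 1/14400)
⟨..|..⟩ = √(103680000)·(1/14400) = +0.707107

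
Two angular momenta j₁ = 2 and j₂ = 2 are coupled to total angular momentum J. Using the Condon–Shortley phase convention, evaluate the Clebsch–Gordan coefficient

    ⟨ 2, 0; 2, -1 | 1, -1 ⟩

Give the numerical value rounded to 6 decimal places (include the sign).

√[3·3!1!1!/6! · 2!2!1!3!0!2!] = √(6/5)
  +(−1)^1/∏(1,2,1,0,0,1)! = -1/2  (running -1/2)
⟨..|..⟩ = √(6/5)·(-1/2) = -0.547723

-0.547723  (= −√(3/10))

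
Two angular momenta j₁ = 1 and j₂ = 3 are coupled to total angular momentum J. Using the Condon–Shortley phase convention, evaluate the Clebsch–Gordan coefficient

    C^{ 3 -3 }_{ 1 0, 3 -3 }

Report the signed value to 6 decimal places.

j₁+j₂−J=1  J+j₁−j₂=1  J−j₁+j₂=5  j₁+j₂+J+1=8
(j₁±m₁, j₂±m₂, J±M) = (1,1,0,6,0,6)
P² = 10800
sum k=0..0:
  [0] +1/120 = 1/120
S = 1/120
C² = P²·S² = 3/4 ; C = +0.866025

+0.866025  (= +√(3/4))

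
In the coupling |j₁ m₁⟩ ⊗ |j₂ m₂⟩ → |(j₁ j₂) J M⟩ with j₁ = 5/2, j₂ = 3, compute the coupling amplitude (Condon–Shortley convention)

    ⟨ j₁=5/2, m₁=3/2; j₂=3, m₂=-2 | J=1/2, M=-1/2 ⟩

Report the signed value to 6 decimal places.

-0.487950

j₁+j₂−J=5  J+j₁−j₂=0  J−j₁+j₂=1  j₁+j₂+J+1=7
(j₁±m₁, j₂±m₂, J±M) = (4,1,1,5,0,1)
P² = 960/7
sum k=1..1:
  [1] −1/24 = -1/24
S = -1/24
C² = P²·S² = 5/21 ; C = -0.487950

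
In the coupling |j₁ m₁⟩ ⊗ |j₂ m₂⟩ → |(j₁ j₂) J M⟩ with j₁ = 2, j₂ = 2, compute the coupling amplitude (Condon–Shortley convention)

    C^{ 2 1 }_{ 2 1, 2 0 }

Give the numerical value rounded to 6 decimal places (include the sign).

-0.267261  (= −√(1/14))

√[5·2!2!2!/7! · 3!1!2!2!3!1!] = √(8/7)
  +(−1)^0/∏(0,2,1,2,1,0)! = 1/4  (running 1/4)
  +(−1)^1/∏(1,1,0,1,2,1)! = -1/2  (running -1/4)
⟨..|..⟩ = √(8/7)·(-1/4) = -0.267261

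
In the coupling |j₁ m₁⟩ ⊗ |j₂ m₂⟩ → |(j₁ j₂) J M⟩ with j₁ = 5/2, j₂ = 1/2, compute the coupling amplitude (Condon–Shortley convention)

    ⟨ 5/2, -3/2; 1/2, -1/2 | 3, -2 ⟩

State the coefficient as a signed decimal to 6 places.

triangle: 0!·5!·1!/7! = 120/5040
(j±m)!: 1!·4!·0!·1!·1!·5! = 2880
prefactor² = (2J+1)·Δ·N² = 480
  k=0: +1/(0!·0!·4!·0!·1!·1!) = 1/24
Σ = 1/24  ⇒  CG² = 480·1/24² = 5/6
CG = +√(5/6) = +0.912871

+0.912871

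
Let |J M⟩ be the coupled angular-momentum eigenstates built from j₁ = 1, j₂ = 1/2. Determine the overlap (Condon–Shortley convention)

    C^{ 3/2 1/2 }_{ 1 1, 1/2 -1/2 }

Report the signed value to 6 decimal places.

triangle: 0!·2!·1!/4! = 2/24
(j±m)!: 2!·0!·0!·1!·2!·1! = 4
prefactor² = (2J+1)·Δ·N² = 4/3
  k=0: +1/(0!·0!·0!·0!·2!·1!) = 1/2
Σ = 1/2  ⇒  CG² = 4/3·1/2² = 1/3
CG = +√(1/3) = +0.577350

+√(1/3) ≈ +0.577350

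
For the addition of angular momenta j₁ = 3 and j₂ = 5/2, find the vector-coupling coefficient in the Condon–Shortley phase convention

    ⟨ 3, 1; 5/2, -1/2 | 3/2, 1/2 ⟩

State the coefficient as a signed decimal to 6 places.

-0.097590  (= −√(1/105))

j₁+j₂−J=4  J+j₁−j₂=2  J−j₁+j₂=1  j₁+j₂+J+1=8
(j₁±m₁, j₂±m₂, J±M) = (4,2,2,3,2,1)
P² = 192/35
sum k=1..2:
  [1] −1/6 = -1/6
  [2] +1/8 = 1/8
S = -1/24
C² = P²·S² = 1/105 ; C = -0.097590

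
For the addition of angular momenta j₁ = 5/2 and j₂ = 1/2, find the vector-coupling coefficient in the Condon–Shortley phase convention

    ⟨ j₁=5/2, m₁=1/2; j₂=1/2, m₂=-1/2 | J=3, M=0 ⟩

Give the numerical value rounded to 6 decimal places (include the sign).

j₁+j₂−J=0  J+j₁−j₂=5  J−j₁+j₂=1  j₁+j₂+J+1=7
(j₁±m₁, j₂±m₂, J±M) = (3,2,0,1,3,3)
P² = 72
sum k=0..0:
  [0] +1/12 = 1/12
S = 1/12
C² = P²·S² = 1/2 ; C = +0.707107

+0.707107  (= +√(1/2))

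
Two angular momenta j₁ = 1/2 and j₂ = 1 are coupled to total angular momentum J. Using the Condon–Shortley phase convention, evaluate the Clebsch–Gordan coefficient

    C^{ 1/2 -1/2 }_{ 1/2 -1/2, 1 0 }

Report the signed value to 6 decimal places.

j₁+j₂−J=1  J+j₁−j₂=0  J−j₁+j₂=1  j₁+j₂+J+1=3
(j₁±m₁, j₂±m₂, J±M) = (0,1,1,1,0,1)
P² = 1/3
sum k=1..1:
  [1] −1/1 = -1
S = -1
C² = P²·S² = 1/3 ; C = -0.577350

-0.577350  (= −√(1/3))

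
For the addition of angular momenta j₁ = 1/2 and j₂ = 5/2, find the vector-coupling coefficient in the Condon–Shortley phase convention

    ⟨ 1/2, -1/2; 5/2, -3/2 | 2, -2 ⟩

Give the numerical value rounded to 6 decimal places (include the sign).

-0.408248

j₁+j₂−J=1  J+j₁−j₂=0  J−j₁+j₂=4  j₁+j₂+J+1=6
(j₁±m₁, j₂±m₂, J±M) = (0,1,1,4,0,4)
P² = 96
sum k=1..1:
  [1] −1/24 = -1/24
S = -1/24
C² = P²·S² = 1/6 ; C = -0.408248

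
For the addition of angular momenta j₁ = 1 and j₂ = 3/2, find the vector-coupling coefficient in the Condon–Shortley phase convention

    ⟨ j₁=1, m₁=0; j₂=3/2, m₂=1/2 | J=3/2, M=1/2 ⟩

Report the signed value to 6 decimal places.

-0.258199  (= −√(1/15))

triangle: 1!*1!*2!/5! = 2/120
(j±m)!: 1!*1!*2!*1!*2!*1! = 4
prefactor² = (2J+1)*Δ*N² = 4/15
  k=0: +1/(0!*1!*1!*2!*0!*0!) = 1/2
  k=1: −1/(1!*0!*0!*1!*1!*1!) = -1
Σ = -1/2  ⇒  CG² = 4/15*(-1/2)² = 1/15
CG = −√(1/15) = -0.258199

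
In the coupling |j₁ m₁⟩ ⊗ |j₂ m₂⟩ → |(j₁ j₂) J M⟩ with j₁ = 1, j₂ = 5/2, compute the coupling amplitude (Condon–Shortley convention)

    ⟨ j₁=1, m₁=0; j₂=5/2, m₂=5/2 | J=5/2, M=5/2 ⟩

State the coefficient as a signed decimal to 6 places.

j₁+j₂−J=1  J+j₁−j₂=1  J−j₁+j₂=4  j₁+j₂+J+1=7
(j₁±m₁, j₂±m₂, J±M) = (1,1,5,0,5,0)
P² = 2880/7
sum k=1..1:
  [1] −1/24 = -1/24
S = -1/24
C² = P²·S² = 5/7 ; C = -0.845154

−√(5/7) ≈ -0.845154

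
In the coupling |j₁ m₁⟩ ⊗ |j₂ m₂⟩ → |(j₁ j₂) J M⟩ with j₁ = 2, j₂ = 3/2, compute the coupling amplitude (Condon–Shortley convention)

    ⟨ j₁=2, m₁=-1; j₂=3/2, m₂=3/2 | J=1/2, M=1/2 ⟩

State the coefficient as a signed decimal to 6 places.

-0.316228  (= −√(1/10))

triangle: 3!·1!·0!/5! = 6/120
(j±m)!: 1!·3!·3!·0!·1!·0! = 36
prefactor² = (2J+1)·Δ·N² = 18/5
  k=3: −1/(3!·0!·0!·0!·1!·0!) = -1/6
Σ = -1/6  ⇒  CG² = 18/5·(-1/6)² = 1/10
CG = −√(1/10) = -0.316228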